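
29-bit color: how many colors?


Colors = 2^bits = 2^29
= 536,870,912 colors


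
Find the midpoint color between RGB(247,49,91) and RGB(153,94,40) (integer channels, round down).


Midpoint: each channel = ⌊(C₁+C₂)/2⌋
R: ⌊(247+153)/2⌋ = 200
G: ⌊(49+94)/2⌋ = 71
B: ⌊(91+40)/2⌋ = 65
= RGB(200, 71, 65)


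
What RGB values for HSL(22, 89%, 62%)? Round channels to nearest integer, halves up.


H=22°, S=0.89, L=0.62
C = (1-|2L-1|)×S = (1-|0.24|)×0.89 = 0.6764
H' = H/60 = 22/60 ≈ 0.3667; X = C×(1-|H' mod 2 - 1|) ≈ 0.2480
m = L - C/2 = 0.62 - 0.3382 = 0.2818
Sector ⌊H'⌋ = 0 → (R',G',B') = (0.6764, ≈0.2480, 0.0)
RGB = ((R'+m)×255, (G'+m)×255, (B'+m)×255) = (244.341, 135.1024, 71.859)
Round half up → RGB(244, 135, 72)


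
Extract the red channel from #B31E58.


Color: #B31E58
R = B3 = 179
G = 1E = 30
B = 58 = 88
Red = 179


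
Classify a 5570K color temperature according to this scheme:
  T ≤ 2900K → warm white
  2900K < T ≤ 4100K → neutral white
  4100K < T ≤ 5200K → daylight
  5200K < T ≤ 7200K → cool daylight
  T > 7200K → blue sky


Temperature: 5570K
5200K < 5570K ≤ 7200K → cool daylight
Classification: cool daylight


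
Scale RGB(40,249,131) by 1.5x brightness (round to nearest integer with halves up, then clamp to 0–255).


Multiply each channel by 1.5, round half up, clamp to [0, 255]
R: 40×1.5 = 60
G: 249×1.5 = 373.5 → round → 374 → clamp → 255
B: 131×1.5 = 196.5 → round → 197
= RGB(60, 255, 197)


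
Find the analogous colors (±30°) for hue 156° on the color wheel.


Base hue: 156°
Left analog: (156 - 30) mod 360 = 126°
Right analog: (156 + 30) mod 360 = 186°
Analogous hues = 126° and 186°


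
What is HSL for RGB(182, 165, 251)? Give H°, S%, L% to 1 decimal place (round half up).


Normalize: R'=182/255≈0.7137, G'=165/255≈0.6471, B'=251/255≈0.9843
Max=251/255, Min=165/255, Δ=Max-Min=86/255
L = (Max+Min)/2 = (251+165)/510 = 416/510 = 0.81568… → L = 81.6%
L > 0.5 → S = Δ/(2-Max-Min) = 86/(510-251-165) = 86/94 = 0.91489… → S = 91.5%
(the 1/255 factors cancel in S and H, so raw channel differences can be used)
Max is B' → H = 60 × ((R-G)/Δ + 4) = 60 × ((182-165)/86 + 4)
  17/86 + 4 = 0.1976… + 4 = 4.1976…
  H = 60 × 4.1976… = 251.860…° → H = 251.9°
= HSL(251.9°, 91.5%, 81.6%)


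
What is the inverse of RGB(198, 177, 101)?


Invert: (255-R, 255-G, 255-B)
R: 255-198 = 57
G: 255-177 = 78
B: 255-101 = 154
= RGB(57, 78, 154)


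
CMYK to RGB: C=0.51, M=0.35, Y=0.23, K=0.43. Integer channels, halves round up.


R = 255 × (1-C) × (1-K) = 255 × 0.49 × 0.57 = 71.2215 → 71
G = 255 × (1-M) × (1-K) = 255 × 0.65 × 0.57 = 94.4775 → 94
B = 255 × (1-Y) × (1-K) = 255 × 0.77 × 0.57 = 111.9195 → 112
= RGB(71, 94, 112)


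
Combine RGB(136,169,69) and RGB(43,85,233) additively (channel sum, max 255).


Additive: each channel = min(255, C₁+C₂)
R: 136+43 = 179 → 179
G: 169+85 = 254 → 254
B: 69+233 = 302 → 255
= RGB(179, 254, 255)


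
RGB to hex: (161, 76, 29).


R = 161 → A1 (hex)
G = 76 → 4C (hex)
B = 29 → 1D (hex)
Hex = #A14C1D


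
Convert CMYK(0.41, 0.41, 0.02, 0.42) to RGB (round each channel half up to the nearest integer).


R = 255 × (1-C) × (1-K) = 255 × 0.59 × 0.58 = 87.261 → 87
G = 255 × (1-M) × (1-K) = 255 × 0.59 × 0.58 = 87.261 → 87
B = 255 × (1-Y) × (1-K) = 255 × 0.98 × 0.58 = 144.942 → 145
= RGB(87, 87, 145)


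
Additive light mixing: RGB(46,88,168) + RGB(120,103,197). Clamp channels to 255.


Additive: each channel = min(255, C₁+C₂)
R: 46+120 = 166 → 166
G: 88+103 = 191 → 191
B: 168+197 = 365 → 255
= RGB(166, 191, 255)


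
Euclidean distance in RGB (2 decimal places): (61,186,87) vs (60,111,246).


d = √[(R₁-R₂)² + (G₁-G₂)² + (B₁-B₂)²]
d = √[(61-60)² + (186-111)² + (87-246)²]
d = √[1 + 5625 + 25281]
d = √30907
d ≈ 175.80


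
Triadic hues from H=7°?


Triadic: equally spaced at 120° intervals
H1 = 7°
H2 = (7 + 120) mod 360 = 127°
H3 = (7 + 240) mod 360 = 247°
Triadic = 7°, 127°, 247°


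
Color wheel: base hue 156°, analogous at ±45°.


Base hue: 156°
Left analog: (156 - 45) mod 360 = 111°
Right analog: (156 + 45) mod 360 = 201°
Analogous hues = 111° and 201°


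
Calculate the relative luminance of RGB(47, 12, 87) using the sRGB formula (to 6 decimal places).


Linearize each channel (sRGB transfer function): c = v/255; c_lin = c/12.92 if c ≤ 0.04045, else ((c+0.055)/1.055)^2.4
  R: 47/255 ≈ 0.184314 > 0.04045 → ((0.184314+0.055)/1.055)^2.4 ≈ 0.028426
  G: 12/255 ≈ 0.047059 > 0.04045 → ((0.047059+0.055)/1.055)^2.4 ≈ 0.003677
  B: 87/255 ≈ 0.341176 > 0.04045 → ((0.341176+0.055)/1.055)^2.4 ≈ 0.095307
R_lin = 0.028426, G_lin = 0.003677, B_lin = 0.095307
L = 0.2126×R + 0.7152×G + 0.0722×B
L = 0.2126×0.028426 + 0.7152×0.003677 + 0.0722×0.095307
L ≈ 0.015554


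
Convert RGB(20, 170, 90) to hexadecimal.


R = 20 → 14 (hex)
G = 170 → AA (hex)
B = 90 → 5A (hex)
Hex = #14AA5A


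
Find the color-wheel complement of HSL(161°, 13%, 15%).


Complement = opposite side of color wheel = hue + 180°
H' = (161 + 180) mod 360 = 341°
S and L unchanged.
= HSL(341°, 13%, 15%)


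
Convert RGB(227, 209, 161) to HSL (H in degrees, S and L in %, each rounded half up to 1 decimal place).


Normalize: R'=227/255≈0.8902, G'=209/255≈0.8196, B'=161/255≈0.6314
Max=227/255, Min=161/255, Δ=Max-Min=66/255
L = (Max+Min)/2 = (227+161)/510 = 388/510 = 0.76078… → L = 76.1%
L > 0.5 → S = Δ/(2-Max-Min) = 66/(510-227-161) = 66/122 = 0.54098… → S = 54.1%
(the 1/255 factors cancel in S and H, so raw channel differences can be used)
Max is R' → H = 60 × (((G-B)/Δ) mod 6) = 60 × (((209-161)/66) mod 6)
  48/66 = 0.7272…
  H = 60 × 0.7272… = 43.636…° → H = 43.6°
= HSL(43.6°, 54.1%, 76.1%)


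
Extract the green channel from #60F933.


Color: #60F933
R = 60 = 96
G = F9 = 249
B = 33 = 51
Green = 249


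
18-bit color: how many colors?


Colors = 2^bits = 2^18
= 262,144 colors


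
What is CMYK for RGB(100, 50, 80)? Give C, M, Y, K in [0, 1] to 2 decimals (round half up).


R'=100/255≈0.3922, G'=50/255≈0.1961, B'=80/255≈0.3137
K = 1 - max(R',G',B') = 1 - 100/255 = 155/255 = 0.60784… → 0.61
(1-R'-K)/(1-K) simplifies to (max-R)/max with max = 100:
C = (100-100)/100 = 0/100 = 0 → 0.00
M = (100-50)/100 = 50/100 = 0.5 → 0.50
Y = (100-80)/100 = 20/100 = 0.2 → 0.20
= CMYK(0.00, 0.50, 0.20, 0.61)


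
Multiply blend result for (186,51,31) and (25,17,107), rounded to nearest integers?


Multiply: C = A×B/255, rounded to nearest integer
R: 186×25/255 = 4650/255 ≈ 18.235 → 18
G: 51×17/255 = 867/255 ≈ 3.400 → 3
B: 31×107/255 = 3317/255 ≈ 13.008 → 13
= RGB(18, 3, 13)


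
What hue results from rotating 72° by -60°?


New hue = (H + rotation) mod 360
New hue = (72 -60) mod 360
= 12 mod 360
= 12°


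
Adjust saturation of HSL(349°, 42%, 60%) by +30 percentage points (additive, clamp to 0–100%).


Original S = 42%
Adjustment = +30 percentage points
New S = 42 + (30) = 72
Clamp to [0, 100] → 72
= HSL(349°, 72%, 60%)


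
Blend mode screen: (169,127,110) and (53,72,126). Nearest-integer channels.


Screen: C = 255 - (255-A)×(255-B)/255, rounded to nearest integer
R: 255 - (255-169)×(255-53)/255 = 255 - 17372/255 ≈ 255 - 68.125 = 186.875 → 187
G: 255 - (255-127)×(255-72)/255 = 255 - 23424/255 ≈ 255 - 91.859 = 163.141 → 163
B: 255 - (255-110)×(255-126)/255 = 255 - 18705/255 ≈ 255 - 73.353 = 181.647 → 182
= RGB(187, 163, 182)


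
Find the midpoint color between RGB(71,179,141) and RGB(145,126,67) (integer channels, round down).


Midpoint: each channel = ⌊(C₁+C₂)/2⌋
R: ⌊(71+145)/2⌋ = 108
G: ⌊(179+126)/2⌋ = 152
B: ⌊(141+67)/2⌋ = 104
= RGB(108, 152, 104)


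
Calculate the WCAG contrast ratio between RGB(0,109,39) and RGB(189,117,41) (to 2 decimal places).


Linearize each sRGB channel c=v/255: c/12.92 if c ≤ 0.04045 else ((c+0.055)/1.055)^2.4
L = 0.2126×R_lin + 0.7152×G_lin + 0.0722×B_lin
Color 1 (0,109,39):
  R=0: 0/255≈0.0000 ≤ 0.04045 → 0.0000/12.92 ≈ 0.00000
  G=109: 109/255≈0.4275 > 0.04045 → ((0.4275+0.055)/1.055)^2.4 ≈ 0.15293
  B=39: 39/255≈0.1529 > 0.04045 → ((0.1529+0.055)/1.055)^2.4 ≈ 0.02029
  L1 = 0.2126×0.00000 + 0.7152×0.15293 + 0.0722×0.02029 ≈ 0.11084
Color 2 (189,117,41):
  R=189: 189/255≈0.7412 > 0.04045 → ((0.7412+0.055)/1.055)^2.4 ≈ 0.50888
  G=117: 117/255≈0.4588 > 0.04045 → ((0.4588+0.055)/1.055)^2.4 ≈ 0.17789
  B=41: 41/255≈0.1608 > 0.04045 → ((0.1608+0.055)/1.055)^2.4 ≈ 0.02217
  L2 = 0.2126×0.50888 + 0.7152×0.17789 + 0.0722×0.02217 ≈ 0.23701
Lighter = 0.23701, Darker = 0.11084
Ratio = (L_lighter + 0.05) / (L_darker + 0.05)
Ratio = (0.23701 + 0.05) / (0.11084 + 0.05) = 0.28701 / 0.16084 ≈ 1.7845
Ratio ≈ 1.78:1


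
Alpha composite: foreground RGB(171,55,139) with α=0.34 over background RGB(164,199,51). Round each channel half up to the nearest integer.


C = α×F + (1-α)×B, with 1-α = 0.66
R: 0.34×171 + 0.66×164 = 58.14 + 108.24 = 166.38 → 166
G: 0.34×55 + 0.66×199 = 18.70 + 131.34 = 150.04 → 150
B: 0.34×139 + 0.66×51 = 47.26 + 33.66 = 80.92 → 81
= RGB(166, 150, 81)


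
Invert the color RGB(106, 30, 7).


Invert: (255-R, 255-G, 255-B)
R: 255-106 = 149
G: 255-30 = 225
B: 255-7 = 248
= RGB(149, 225, 248)


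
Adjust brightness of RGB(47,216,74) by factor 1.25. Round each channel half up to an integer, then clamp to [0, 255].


Multiply each channel by 1.25, round half up, clamp to [0, 255]
R: 47×1.25 = 58.75 → round → 59
G: 216×1.25 = 270 → clamp → 255
B: 74×1.25 = 92.5 → round → 93
= RGB(59, 255, 93)


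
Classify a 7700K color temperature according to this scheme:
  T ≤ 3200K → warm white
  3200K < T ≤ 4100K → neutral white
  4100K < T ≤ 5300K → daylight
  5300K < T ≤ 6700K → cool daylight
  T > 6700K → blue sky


Temperature: 7700K
7700K > 6700K → blue sky
Classification: blue sky


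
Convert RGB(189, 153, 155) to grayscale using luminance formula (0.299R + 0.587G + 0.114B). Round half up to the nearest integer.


Gray = 0.299×R + 0.587×G + 0.114×B
Gray = 0.299×189 + 0.587×153 + 0.114×155
Gray = 56.511 + 89.811 + 17.670
Gray = 163.992 → round half up → 164
Gray = 164


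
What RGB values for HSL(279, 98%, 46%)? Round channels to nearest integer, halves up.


H=279°, S=0.98, L=0.46
C = (1-|2L-1|)×S = (1-|-0.08|)×0.98 = 0.9016
H' = H/60 = 279/60 ≈ 4.6500; X = C×(1-|H' mod 2 - 1|) = 0.58604
m = L - C/2 = 0.46 - 0.4508 = 0.0092
Sector ⌊H'⌋ = 4 → (R',G',B') = (0.58604, 0.0, 0.9016)
RGB = ((R'+m)×255, (G'+m)×255, (B'+m)×255) = (151.7862, 2.346, 232.254)
Round half up → RGB(152, 2, 232)


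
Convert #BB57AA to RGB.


BB → 187 (R)
57 → 87 (G)
AA → 170 (B)
= RGB(187, 87, 170)


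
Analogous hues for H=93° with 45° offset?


Base hue: 93°
Left analog: (93 - 45) mod 360 = 48°
Right analog: (93 + 45) mod 360 = 138°
Analogous hues = 48° and 138°


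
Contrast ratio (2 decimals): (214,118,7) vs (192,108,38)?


Linearize each sRGB channel c=v/255: c/12.92 if c ≤ 0.04045 else ((c+0.055)/1.055)^2.4
L = 0.2126×R_lin + 0.7152×G_lin + 0.0722×B_lin
Color 1 (214,118,7):
  R=214: 214/255≈0.8392 > 0.04045 → ((0.8392+0.055)/1.055)^2.4 ≈ 0.67244
  G=118: 118/255≈0.4627 > 0.04045 → ((0.4627+0.055)/1.055)^2.4 ≈ 0.18116
  B=7: 7/255≈0.0275 ≤ 0.04045 → 0.0275/12.92 ≈ 0.00212
  L1 = 0.2126×0.67244 + 0.7152×0.18116 + 0.0722×0.00212 ≈ 0.27268
Color 2 (192,108,38):
  R=192: 192/255≈0.7529 > 0.04045 → ((0.7529+0.055)/1.055)^2.4 ≈ 0.52712
  G=108: 108/255≈0.4235 > 0.04045 → ((0.4235+0.055)/1.055)^2.4 ≈ 0.14996
  B=38: 38/255≈0.1490 > 0.04045 → ((0.1490+0.055)/1.055)^2.4 ≈ 0.01938
  L2 = 0.2126×0.52712 + 0.7152×0.14996 + 0.0722×0.01938 ≈ 0.22072
Lighter = 0.27268, Darker = 0.22072
Ratio = (L_lighter + 0.05) / (L_darker + 0.05)
Ratio = (0.27268 + 0.05) / (0.22072 + 0.05) = 0.32268 / 0.27072 ≈ 1.1920
Ratio ≈ 1.19:1


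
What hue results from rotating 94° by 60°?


New hue = (H + rotation) mod 360
New hue = (94 + 60) mod 360
= 154 mod 360
= 154°


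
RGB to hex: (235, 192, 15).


R = 235 → EB (hex)
G = 192 → C0 (hex)
B = 15 → 0F (hex)
Hex = #EBC00F


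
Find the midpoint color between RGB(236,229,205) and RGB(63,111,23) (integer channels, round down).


Midpoint: each channel = ⌊(C₁+C₂)/2⌋
R: ⌊(236+63)/2⌋ = 149
G: ⌊(229+111)/2⌋ = 170
B: ⌊(205+23)/2⌋ = 114
= RGB(149, 170, 114)


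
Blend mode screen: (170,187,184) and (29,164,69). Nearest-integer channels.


Screen: C = 255 - (255-A)×(255-B)/255, rounded to nearest integer
R: 255 - (255-170)×(255-29)/255 = 255 - 19210/255 ≈ 255 - 75.333 = 179.667 → 180
G: 255 - (255-187)×(255-164)/255 = 255 - 6188/255 ≈ 255 - 24.267 = 230.733 → 231
B: 255 - (255-184)×(255-69)/255 = 255 - 13206/255 ≈ 255 - 51.788 = 203.212 → 203
= RGB(180, 231, 203)


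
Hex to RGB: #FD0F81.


FD → 253 (R)
0F → 15 (G)
81 → 129 (B)
= RGB(253, 15, 129)


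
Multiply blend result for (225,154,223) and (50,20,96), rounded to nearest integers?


Multiply: C = A×B/255, rounded to nearest integer
R: 225×50/255 = 11250/255 ≈ 44.118 → 44
G: 154×20/255 = 3080/255 ≈ 12.078 → 12
B: 223×96/255 = 21408/255 ≈ 83.953 → 84
= RGB(44, 12, 84)


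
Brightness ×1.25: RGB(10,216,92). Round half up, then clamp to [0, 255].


Multiply each channel by 1.25, round half up, clamp to [0, 255]
R: 10×1.25 = 12.5 → round → 13
G: 216×1.25 = 270 → clamp → 255
B: 92×1.25 = 115
= RGB(13, 255, 115)


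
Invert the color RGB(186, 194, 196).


Invert: (255-R, 255-G, 255-B)
R: 255-186 = 69
G: 255-194 = 61
B: 255-196 = 59
= RGB(69, 61, 59)


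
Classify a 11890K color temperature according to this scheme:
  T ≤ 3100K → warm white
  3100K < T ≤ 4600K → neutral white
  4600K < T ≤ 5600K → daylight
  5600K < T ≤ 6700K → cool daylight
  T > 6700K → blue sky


Temperature: 11890K
11890K > 6700K → blue sky
Classification: blue sky


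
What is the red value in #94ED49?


Color: #94ED49
R = 94 = 148
G = ED = 237
B = 49 = 73
Red = 148


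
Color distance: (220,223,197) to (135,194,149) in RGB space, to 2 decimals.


d = √[(R₁-R₂)² + (G₁-G₂)² + (B₁-B₂)²]
d = √[(220-135)² + (223-194)² + (197-149)²]
d = √[7225 + 841 + 2304]
d = √10370
d ≈ 101.83


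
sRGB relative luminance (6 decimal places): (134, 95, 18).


Linearize each channel (sRGB transfer function): c = v/255; c_lin = c/12.92 if c ≤ 0.04045, else ((c+0.055)/1.055)^2.4
  R: 134/255 ≈ 0.525490 > 0.04045 → ((0.525490+0.055)/1.055)^2.4 ≈ 0.238398
  G: 95/255 ≈ 0.372549 > 0.04045 → ((0.372549+0.055)/1.055)^2.4 ≈ 0.114435
  B: 18/255 ≈ 0.070588 > 0.04045 → ((0.070588+0.055)/1.055)^2.4 ≈ 0.006049
R_lin = 0.238398, G_lin = 0.114435, B_lin = 0.006049
L = 0.2126×R + 0.7152×G + 0.0722×B
L = 0.2126×0.238398 + 0.7152×0.114435 + 0.0722×0.006049
L ≈ 0.132964


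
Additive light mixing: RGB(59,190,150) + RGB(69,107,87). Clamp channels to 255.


Additive: each channel = min(255, C₁+C₂)
R: 59+69 = 128 → 128
G: 190+107 = 297 → 255
B: 150+87 = 237 → 237
= RGB(128, 255, 237)


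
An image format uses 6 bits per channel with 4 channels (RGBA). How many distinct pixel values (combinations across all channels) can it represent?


Total bits = 6 bits/channel × 4 channels = 24 bits
Distinct pixel values = 2^24
= 16,777,216 pixel values


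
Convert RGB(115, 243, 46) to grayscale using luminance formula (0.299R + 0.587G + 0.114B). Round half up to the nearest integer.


Gray = 0.299×R + 0.587×G + 0.114×B
Gray = 0.299×115 + 0.587×243 + 0.114×46
Gray = 34.385 + 142.641 + 5.244
Gray = 182.270 → round half up → 182
Gray = 182


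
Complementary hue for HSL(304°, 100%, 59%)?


Complement = opposite side of color wheel = hue + 180°
H' = (304 + 180) mod 360 = 124°
S and L unchanged.
= HSL(124°, 100%, 59%)


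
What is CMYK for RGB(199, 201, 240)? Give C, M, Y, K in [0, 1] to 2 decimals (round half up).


R'=199/255≈0.7804, G'=201/255≈0.7882, B'=240/255≈0.9412
K = 1 - max(R',G',B') = 1 - 240/255 = 15/255 = 0.05882… → 0.06
(1-R'-K)/(1-K) simplifies to (max-R)/max with max = 240:
C = (240-199)/240 = 41/240 = 0.17083… → 0.17
M = (240-201)/240 = 39/240 = 0.1625 → 0.16
Y = (240-240)/240 = 0/240 = 0 → 0.00
= CMYK(0.17, 0.16, 0.00, 0.06)


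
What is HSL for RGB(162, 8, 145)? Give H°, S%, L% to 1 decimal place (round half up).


Normalize: R'=162/255≈0.6353, G'=8/255≈0.0314, B'=145/255≈0.5686
Max=162/255, Min=8/255, Δ=Max-Min=154/255
L = (Max+Min)/2 = (162+8)/510 = 170/510 = 0.33333… → L = 33.3%
L ≤ 0.5 → S = Δ/(Max+Min) = 154/(162+8) = 154/170 = 0.90588… → S = 90.6%
(the 1/255 factors cancel in S and H, so raw channel differences can be used)
Max is R' → H = 60 × (((G-B)/Δ) mod 6) = 60 × (((8-145)/154) mod 6)
  (-137)/154 = -0.8896…; negative, so add 6 → 5.1103…
  H = 60 × 5.1103… = 306.623…° → H = 306.6°
= HSL(306.6°, 90.6%, 33.3%)


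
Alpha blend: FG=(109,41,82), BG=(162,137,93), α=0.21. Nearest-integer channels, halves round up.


C = α×F + (1-α)×B, with 1-α = 0.79
R: 0.21×109 + 0.79×162 = 22.89 + 127.98 = 150.87 → 151
G: 0.21×41 + 0.79×137 = 8.61 + 108.23 = 116.84 → 117
B: 0.21×82 + 0.79×93 = 17.22 + 73.47 = 90.69 → 91
= RGB(151, 117, 91)


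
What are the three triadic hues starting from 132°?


Triadic: equally spaced at 120° intervals
H1 = 132°
H2 = (132 + 120) mod 360 = 252°
H3 = (132 + 240) mod 360 = 12°
Triadic = 132°, 252°, 12°


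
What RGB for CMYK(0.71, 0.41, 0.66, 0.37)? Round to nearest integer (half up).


R = 255 × (1-C) × (1-K) = 255 × 0.29 × 0.63 = 46.5885 → 47
G = 255 × (1-M) × (1-K) = 255 × 0.59 × 0.63 = 94.7835 → 95
B = 255 × (1-Y) × (1-K) = 255 × 0.34 × 0.63 = 54.621 → 55
= RGB(47, 95, 55)


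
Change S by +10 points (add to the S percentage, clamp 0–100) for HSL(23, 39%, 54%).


Original S = 39%
Adjustment = +10 percentage points
New S = 39 + (10) = 49
Clamp to [0, 100] → 49
= HSL(23°, 49%, 54%)


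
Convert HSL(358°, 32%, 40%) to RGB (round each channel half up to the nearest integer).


H=358°, S=0.32, L=0.40
C = (1-|2L-1|)×S = (1-|-0.20|)×0.32 = 0.256
H' = H/60 = 358/60 ≈ 5.9667; X = C×(1-|H' mod 2 - 1|) ≈ 0.0085
m = L - C/2 = 0.40 - 0.128 = 0.272
Sector ⌊H'⌋ = 5 → (R',G',B') = (0.256, 0.0, ≈0.0085)
RGB = ((R'+m)×255, (G'+m)×255, (B'+m)×255) = (134.64, 69.36, 71.536)
Round half up → RGB(135, 69, 72)


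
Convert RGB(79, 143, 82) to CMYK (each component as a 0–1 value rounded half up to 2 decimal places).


R'=79/255≈0.3098, G'=143/255≈0.5608, B'=82/255≈0.3216
K = 1 - max(R',G',B') = 1 - 143/255 = 112/255 = 0.43921… → 0.44
(1-R'-K)/(1-K) simplifies to (max-R)/max with max = 143:
C = (143-79)/143 = 64/143 = 0.44755… → 0.45
M = (143-143)/143 = 0/143 = 0 → 0.00
Y = (143-82)/143 = 61/143 = 0.42657… → 0.43
= CMYK(0.45, 0.00, 0.43, 0.44)


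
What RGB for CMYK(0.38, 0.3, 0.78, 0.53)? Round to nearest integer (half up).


R = 255 × (1-C) × (1-K) = 255 × 0.62 × 0.47 = 74.307 → 74
G = 255 × (1-M) × (1-K) = 255 × 0.70 × 0.47 = 83.895 → 84
B = 255 × (1-Y) × (1-K) = 255 × 0.22 × 0.47 = 26.367 → 26
= RGB(74, 84, 26)


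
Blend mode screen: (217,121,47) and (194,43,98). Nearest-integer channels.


Screen: C = 255 - (255-A)×(255-B)/255, rounded to nearest integer
R: 255 - (255-217)×(255-194)/255 = 255 - 2318/255 ≈ 255 - 9.090 = 245.910 → 246
G: 255 - (255-121)×(255-43)/255 = 255 - 28408/255 ≈ 255 - 111.404 = 143.596 → 144
B: 255 - (255-47)×(255-98)/255 = 255 - 32656/255 ≈ 255 - 128.063 = 126.937 → 127
= RGB(246, 144, 127)


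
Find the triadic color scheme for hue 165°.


Triadic: equally spaced at 120° intervals
H1 = 165°
H2 = (165 + 120) mod 360 = 285°
H3 = (165 + 240) mod 360 = 45°
Triadic = 165°, 285°, 45°


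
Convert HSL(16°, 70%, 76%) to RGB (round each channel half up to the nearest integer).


H=16°, S=0.70, L=0.76
C = (1-|2L-1|)×S = (1-|0.52|)×0.70 = 0.336
H' = H/60 = 16/60 ≈ 0.2667; X = C×(1-|H' mod 2 - 1|) = 0.0896
m = L - C/2 = 0.76 - 0.168 = 0.592
Sector ⌊H'⌋ = 0 → (R',G',B') = (0.336, 0.0896, 0.0)
RGB = ((R'+m)×255, (G'+m)×255, (B'+m)×255) = (236.64, 173.808, 150.96)
Round half up → RGB(237, 174, 151)


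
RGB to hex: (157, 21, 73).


R = 157 → 9D (hex)
G = 21 → 15 (hex)
B = 73 → 49 (hex)
Hex = #9D1549


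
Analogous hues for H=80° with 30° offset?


Base hue: 80°
Left analog: (80 - 30) mod 360 = 50°
Right analog: (80 + 30) mod 360 = 110°
Analogous hues = 50° and 110°


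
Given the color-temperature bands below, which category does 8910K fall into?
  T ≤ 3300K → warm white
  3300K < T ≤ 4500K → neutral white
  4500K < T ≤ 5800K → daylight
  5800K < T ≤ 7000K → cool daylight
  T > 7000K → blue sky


Temperature: 8910K
8910K > 7000K → blue sky
Classification: blue sky


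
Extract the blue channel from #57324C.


Color: #57324C
R = 57 = 87
G = 32 = 50
B = 4C = 76
Blue = 76


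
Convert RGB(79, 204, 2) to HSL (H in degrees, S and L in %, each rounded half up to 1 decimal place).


Normalize: R'=79/255≈0.3098, G'=204/255≈0.8000, B'=2/255≈0.0078
Max=204/255, Min=2/255, Δ=Max-Min=202/255
L = (Max+Min)/2 = (204+2)/510 = 206/510 = 0.40392… → L = 40.4%
L ≤ 0.5 → S = Δ/(Max+Min) = 202/(204+2) = 202/206 = 0.98058… → S = 98.1%
(the 1/255 factors cancel in S and H, so raw channel differences can be used)
Max is G' → H = 60 × ((B-R)/Δ + 2) = 60 × ((2-79)/202 + 2)
  -77/202 + 2 = -0.3811… + 2 = 1.6188…
  H = 60 × 1.6188… = 97.128…° → H = 97.1°
= HSL(97.1°, 98.1%, 40.4%)


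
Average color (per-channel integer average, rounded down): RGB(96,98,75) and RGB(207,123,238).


Midpoint: each channel = ⌊(C₁+C₂)/2⌋
R: ⌊(96+207)/2⌋ = 151
G: ⌊(98+123)/2⌋ = 110
B: ⌊(75+238)/2⌋ = 156
= RGB(151, 110, 156)


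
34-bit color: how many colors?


Colors = 2^bits = 2^34
= 17,179,869,184 colors


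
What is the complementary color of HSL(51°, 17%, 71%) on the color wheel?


Complement = opposite side of color wheel = hue + 180°
H' = (51 + 180) mod 360 = 231°
S and L unchanged.
= HSL(231°, 17%, 71%)


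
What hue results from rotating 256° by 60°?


New hue = (H + rotation) mod 360
New hue = (256 + 60) mod 360
= 316 mod 360
= 316°


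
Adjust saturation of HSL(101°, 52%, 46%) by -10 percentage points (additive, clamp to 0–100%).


Original S = 52%
Adjustment = -10 percentage points
New S = 52 + (-10) = 42
Clamp to [0, 100] → 42
= HSL(101°, 42%, 46%)


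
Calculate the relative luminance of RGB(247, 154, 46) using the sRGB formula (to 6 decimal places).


Linearize each channel (sRGB transfer function): c = v/255; c_lin = c/12.92 if c ≤ 0.04045, else ((c+0.055)/1.055)^2.4
  R: 247/255 ≈ 0.968627 > 0.04045 → ((0.968627+0.055)/1.055)^2.4 ≈ 0.930111
  G: 154/255 ≈ 0.603922 > 0.04045 → ((0.603922+0.055)/1.055)^2.4 ≈ 0.323143
  B: 46/255 ≈ 0.180392 > 0.04045 → ((0.180392+0.055)/1.055)^2.4 ≈ 0.027321
R_lin = 0.930111, G_lin = 0.323143, B_lin = 0.027321
L = 0.2126×R + 0.7152×G + 0.0722×B
L = 0.2126×0.930111 + 0.7152×0.323143 + 0.0722×0.027321
L ≈ 0.430826


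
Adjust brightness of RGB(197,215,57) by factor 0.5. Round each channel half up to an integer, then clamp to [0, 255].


Multiply each channel by 0.5, round half up, clamp to [0, 255]
R: 197×0.5 = 98.5 → round → 99
G: 215×0.5 = 107.5 → round → 108
B: 57×0.5 = 28.5 → round → 29
= RGB(99, 108, 29)


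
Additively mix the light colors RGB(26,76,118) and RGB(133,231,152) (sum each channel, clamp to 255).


Additive: each channel = min(255, C₁+C₂)
R: 26+133 = 159 → 159
G: 76+231 = 307 → 255
B: 118+152 = 270 → 255
= RGB(159, 255, 255)


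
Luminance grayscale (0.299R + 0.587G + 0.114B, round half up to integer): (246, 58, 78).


Gray = 0.299×R + 0.587×G + 0.114×B
Gray = 0.299×246 + 0.587×58 + 0.114×78
Gray = 73.554 + 34.046 + 8.892
Gray = 116.492 → round half up → 116
Gray = 116


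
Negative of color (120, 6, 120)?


Invert: (255-R, 255-G, 255-B)
R: 255-120 = 135
G: 255-6 = 249
B: 255-120 = 135
= RGB(135, 249, 135)


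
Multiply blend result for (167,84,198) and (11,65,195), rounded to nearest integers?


Multiply: C = A×B/255, rounded to nearest integer
R: 167×11/255 = 1837/255 ≈ 7.204 → 7
G: 84×65/255 = 5460/255 ≈ 21.412 → 21
B: 198×195/255 = 38610/255 ≈ 151.412 → 151
= RGB(7, 21, 151)


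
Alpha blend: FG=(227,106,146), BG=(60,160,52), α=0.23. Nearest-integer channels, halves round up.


C = α×F + (1-α)×B, with 1-α = 0.77
R: 0.23×227 + 0.77×60 = 52.21 + 46.20 = 98.41 → 98
G: 0.23×106 + 0.77×160 = 24.38 + 123.20 = 147.58 → 148
B: 0.23×146 + 0.77×52 = 33.58 + 40.04 = 73.62 → 74
= RGB(98, 148, 74)


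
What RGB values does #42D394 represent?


42 → 66 (R)
D3 → 211 (G)
94 → 148 (B)
= RGB(66, 211, 148)


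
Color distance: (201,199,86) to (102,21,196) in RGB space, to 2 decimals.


d = √[(R₁-R₂)² + (G₁-G₂)² + (B₁-B₂)²]
d = √[(201-102)² + (199-21)² + (86-196)²]
d = √[9801 + 31684 + 12100]
d = √53585
d ≈ 231.48


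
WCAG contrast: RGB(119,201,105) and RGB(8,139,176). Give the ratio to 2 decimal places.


Linearize each sRGB channel c=v/255: c/12.92 if c ≤ 0.04045 else ((c+0.055)/1.055)^2.4
L = 0.2126×R_lin + 0.7152×G_lin + 0.0722×B_lin
Color 1 (119,201,105):
  R=119: 119/255≈0.4667 > 0.04045 → ((0.4667+0.055)/1.055)^2.4 ≈ 0.18447
  G=201: 201/255≈0.7882 > 0.04045 → ((0.7882+0.055)/1.055)^2.4 ≈ 0.58408
  B=105: 105/255≈0.4118 > 0.04045 → ((0.4118+0.055)/1.055)^2.4 ≈ 0.14126
  L1 = 0.2126×0.18447 + 0.7152×0.58408 + 0.0722×0.14126 ≈ 0.46715
Color 2 (8,139,176):
  R=8: 8/255≈0.0314 ≤ 0.04045 → 0.0314/12.92 ≈ 0.00243
  G=139: 139/255≈0.5451 > 0.04045 → ((0.5451+0.055)/1.055)^2.4 ≈ 0.25818
  B=176: 176/255≈0.6902 > 0.04045 → ((0.6902+0.055)/1.055)^2.4 ≈ 0.43415
  L2 = 0.2126×0.00243 + 0.7152×0.25818 + 0.0722×0.43415 ≈ 0.21651
Lighter = 0.46715, Darker = 0.21651
Ratio = (L_lighter + 0.05) / (L_darker + 0.05)
Ratio = (0.46715 + 0.05) / (0.21651 + 0.05) = 0.51715 / 0.26651 ≈ 1.9404
Ratio ≈ 1.94:1


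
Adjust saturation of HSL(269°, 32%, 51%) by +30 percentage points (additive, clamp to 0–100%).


Original S = 32%
Adjustment = +30 percentage points
New S = 32 + (30) = 62
Clamp to [0, 100] → 62
= HSL(269°, 62%, 51%)


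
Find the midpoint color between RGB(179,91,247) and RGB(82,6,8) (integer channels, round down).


Midpoint: each channel = ⌊(C₁+C₂)/2⌋
R: ⌊(179+82)/2⌋ = 130
G: ⌊(91+6)/2⌋ = 48
B: ⌊(247+8)/2⌋ = 127
= RGB(130, 48, 127)


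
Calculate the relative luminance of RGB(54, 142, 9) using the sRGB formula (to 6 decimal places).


Linearize each channel (sRGB transfer function): c = v/255; c_lin = c/12.92 if c ≤ 0.04045, else ((c+0.055)/1.055)^2.4
  R: 54/255 ≈ 0.211765 > 0.04045 → ((0.211765+0.055)/1.055)^2.4 ≈ 0.036889
  G: 142/255 ≈ 0.556863 > 0.04045 → ((0.556863+0.055)/1.055)^2.4 ≈ 0.270498
  B: 9/255 ≈ 0.035294 ≤ 0.04045 → 0.035294/12.92 ≈ 0.002732
R_lin = 0.036889, G_lin = 0.270498, B_lin = 0.002732
L = 0.2126×R + 0.7152×G + 0.0722×B
L = 0.2126×0.036889 + 0.7152×0.270498 + 0.0722×0.002732
L ≈ 0.201500


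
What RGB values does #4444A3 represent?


44 → 68 (R)
44 → 68 (G)
A3 → 163 (B)
= RGB(68, 68, 163)


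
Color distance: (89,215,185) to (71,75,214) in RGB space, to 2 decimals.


d = √[(R₁-R₂)² + (G₁-G₂)² + (B₁-B₂)²]
d = √[(89-71)² + (215-75)² + (185-214)²]
d = √[324 + 19600 + 841]
d = √20765
d ≈ 144.10


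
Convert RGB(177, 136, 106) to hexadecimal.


R = 177 → B1 (hex)
G = 136 → 88 (hex)
B = 106 → 6A (hex)
Hex = #B1886A


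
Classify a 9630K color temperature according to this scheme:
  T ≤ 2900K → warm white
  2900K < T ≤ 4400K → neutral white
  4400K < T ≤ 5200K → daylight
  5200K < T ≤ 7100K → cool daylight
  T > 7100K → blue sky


Temperature: 9630K
9630K > 7100K → blue sky
Classification: blue sky


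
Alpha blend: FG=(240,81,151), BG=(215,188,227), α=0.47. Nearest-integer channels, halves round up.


C = α×F + (1-α)×B, with 1-α = 0.53
R: 0.47×240 + 0.53×215 = 112.80 + 113.95 = 226.75 → 227
G: 0.47×81 + 0.53×188 = 38.07 + 99.64 = 137.71 → 138
B: 0.47×151 + 0.53×227 = 70.97 + 120.31 = 191.28 → 191
= RGB(227, 138, 191)


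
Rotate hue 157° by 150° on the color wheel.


New hue = (H + rotation) mod 360
New hue = (157 + 150) mod 360
= 307 mod 360
= 307°


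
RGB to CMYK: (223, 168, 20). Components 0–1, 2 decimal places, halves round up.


R'=223/255≈0.8745, G'=168/255≈0.6588, B'=20/255≈0.0784
K = 1 - max(R',G',B') = 1 - 223/255 = 32/255 = 0.12549… → 0.13
(1-R'-K)/(1-K) simplifies to (max-R)/max with max = 223:
C = (223-223)/223 = 0/223 = 0 → 0.00
M = (223-168)/223 = 55/223 = 0.24663… → 0.25
Y = (223-20)/223 = 203/223 = 0.91031… → 0.91
= CMYK(0.00, 0.25, 0.91, 0.13)


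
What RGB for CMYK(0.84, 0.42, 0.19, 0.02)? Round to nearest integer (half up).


R = 255 × (1-C) × (1-K) = 255 × 0.16 × 0.98 = 39.984 → 40
G = 255 × (1-M) × (1-K) = 255 × 0.58 × 0.98 = 144.942 → 145
B = 255 × (1-Y) × (1-K) = 255 × 0.81 × 0.98 = 202.419 → 202
= RGB(40, 145, 202)


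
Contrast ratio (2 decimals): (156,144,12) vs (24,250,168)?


Linearize each sRGB channel c=v/255: c/12.92 if c ≤ 0.04045 else ((c+0.055)/1.055)^2.4
L = 0.2126×R_lin + 0.7152×G_lin + 0.0722×B_lin
Color 1 (156,144,12):
  R=156: 156/255≈0.6118 > 0.04045 → ((0.6118+0.055)/1.055)^2.4 ≈ 0.33245
  G=144: 144/255≈0.5647 > 0.04045 → ((0.5647+0.055)/1.055)^2.4 ≈ 0.27889
  B=12: 12/255≈0.0471 > 0.04045 → ((0.0471+0.055)/1.055)^2.4 ≈ 0.00368
  L1 = 0.2126×0.33245 + 0.7152×0.27889 + 0.0722×0.00368 ≈ 0.27041
Color 2 (24,250,168):
  R=24: 24/255≈0.0941 > 0.04045 → ((0.0941+0.055)/1.055)^2.4 ≈ 0.00913
  G=250: 250/255≈0.9804 > 0.04045 → ((0.9804+0.055)/1.055)^2.4 ≈ 0.95597
  B=168: 168/255≈0.6588 > 0.04045 → ((0.6588+0.055)/1.055)^2.4 ≈ 0.39157
  L2 = 0.2126×0.00913 + 0.7152×0.95597 + 0.0722×0.39157 ≈ 0.71393
Lighter = 0.71393, Darker = 0.27041
Ratio = (L_lighter + 0.05) / (L_darker + 0.05)
Ratio = (0.71393 + 0.05) / (0.27041 + 0.05) = 0.76393 / 0.32041 ≈ 2.3842
Ratio ≈ 2.38:1


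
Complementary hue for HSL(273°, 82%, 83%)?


Complement = opposite side of color wheel = hue + 180°
H' = (273 + 180) mod 360 = 93°
S and L unchanged.
= HSL(93°, 82%, 83%)


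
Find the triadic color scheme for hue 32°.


Triadic: equally spaced at 120° intervals
H1 = 32°
H2 = (32 + 120) mod 360 = 152°
H3 = (32 + 240) mod 360 = 272°
Triadic = 32°, 152°, 272°


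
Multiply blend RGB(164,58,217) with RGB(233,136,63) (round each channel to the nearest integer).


Multiply: C = A×B/255, rounded to nearest integer
R: 164×233/255 = 38212/255 ≈ 149.851 → 150
G: 58×136/255 = 7888/255 ≈ 30.933 → 31
B: 217×63/255 = 13671/255 ≈ 53.612 → 54
= RGB(150, 31, 54)


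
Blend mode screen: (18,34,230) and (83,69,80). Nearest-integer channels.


Screen: C = 255 - (255-A)×(255-B)/255, rounded to nearest integer
R: 255 - (255-18)×(255-83)/255 = 255 - 40764/255 ≈ 255 - 159.859 = 95.141 → 95
G: 255 - (255-34)×(255-69)/255 = 255 - 41106/255 ≈ 255 - 161.200 = 93.800 → 94
B: 255 - (255-230)×(255-80)/255 = 255 - 4375/255 ≈ 255 - 17.157 = 237.843 → 238
= RGB(95, 94, 238)


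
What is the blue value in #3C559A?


Color: #3C559A
R = 3C = 60
G = 55 = 85
B = 9A = 154
Blue = 154


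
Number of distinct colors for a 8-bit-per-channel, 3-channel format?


Total bits = 8 bits/channel × 3 channels = 24 bits
Distinct colors = 2^24
= 16,777,216 colors


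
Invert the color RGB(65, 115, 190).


Invert: (255-R, 255-G, 255-B)
R: 255-65 = 190
G: 255-115 = 140
B: 255-190 = 65
= RGB(190, 140, 65)


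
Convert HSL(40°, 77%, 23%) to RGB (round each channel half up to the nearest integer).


H=40°, S=0.77, L=0.23
C = (1-|2L-1|)×S = (1-|-0.54|)×0.77 = 0.3542
H' = H/60 = 40/60 ≈ 0.6667; X = C×(1-|H' mod 2 - 1|) ≈ 0.2361
m = L - C/2 = 0.23 - 0.1771 = 0.0529
Sector ⌊H'⌋ = 0 → (R',G',B') = (0.3542, ≈0.2361, 0.0)
RGB = ((R'+m)×255, (G'+m)×255, (B'+m)×255) = (103.8105, 73.7035, 13.4895)
Round half up → RGB(104, 74, 13)


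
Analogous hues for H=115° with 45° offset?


Base hue: 115°
Left analog: (115 - 45) mod 360 = 70°
Right analog: (115 + 45) mod 360 = 160°
Analogous hues = 70° and 160°


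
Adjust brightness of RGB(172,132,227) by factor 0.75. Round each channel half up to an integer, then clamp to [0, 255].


Multiply each channel by 0.75, round half up, clamp to [0, 255]
R: 172×0.75 = 129
G: 132×0.75 = 99
B: 227×0.75 = 170.25 → round → 170
= RGB(129, 99, 170)


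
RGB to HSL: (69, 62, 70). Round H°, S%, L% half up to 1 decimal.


Normalize: R'=69/255≈0.2706, G'=62/255≈0.2431, B'=70/255≈0.2745
Max=70/255, Min=62/255, Δ=Max-Min=8/255
L = (Max+Min)/2 = (70+62)/510 = 132/510 = 0.25882… → L = 25.9%
L ≤ 0.5 → S = Δ/(Max+Min) = 8/(70+62) = 8/132 = 0.06060… → S = 6.1%
(the 1/255 factors cancel in S and H, so raw channel differences can be used)
Max is B' → H = 60 × ((R-G)/Δ + 4) = 60 × ((69-62)/8 + 4)
  7/8 + 4 = 0.875 + 4 = 4.875
  H = 60 × 4.875 = 292.5° → H = 292.5°
= HSL(292.5°, 6.1%, 25.9%)


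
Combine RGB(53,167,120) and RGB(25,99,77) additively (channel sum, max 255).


Additive: each channel = min(255, C₁+C₂)
R: 53+25 = 78 → 78
G: 167+99 = 266 → 255
B: 120+77 = 197 → 197
= RGB(78, 255, 197)


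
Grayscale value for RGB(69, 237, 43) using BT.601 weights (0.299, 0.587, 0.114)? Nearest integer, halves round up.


Gray = 0.299×R + 0.587×G + 0.114×B
Gray = 0.299×69 + 0.587×237 + 0.114×43
Gray = 20.631 + 139.119 + 4.902
Gray = 164.652 → round half up → 165
Gray = 165


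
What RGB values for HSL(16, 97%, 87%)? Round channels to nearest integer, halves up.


H=16°, S=0.97, L=0.87
C = (1-|2L-1|)×S = (1-|0.74|)×0.97 = 0.2522
H' = H/60 = 16/60 ≈ 0.2667; X = C×(1-|H' mod 2 - 1|) ≈ 0.0673
m = L - C/2 = 0.87 - 0.1261 = 0.7439
Sector ⌊H'⌋ = 0 → (R',G',B') = (0.2522, ≈0.0673, 0.0)
RGB = ((R'+m)×255, (G'+m)×255, (B'+m)×255) = (254.0055, 206.8441, 189.6945)
Round half up → RGB(254, 207, 190)


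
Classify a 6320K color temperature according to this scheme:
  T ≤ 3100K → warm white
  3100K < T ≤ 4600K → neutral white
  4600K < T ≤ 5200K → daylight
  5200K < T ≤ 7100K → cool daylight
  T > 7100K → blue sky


Temperature: 6320K
5200K < 6320K ≤ 7100K → cool daylight
Classification: cool daylight


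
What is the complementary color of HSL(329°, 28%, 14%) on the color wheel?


Complement = opposite side of color wheel = hue + 180°
H' = (329 + 180) mod 360 = 149°
S and L unchanged.
= HSL(149°, 28%, 14%)


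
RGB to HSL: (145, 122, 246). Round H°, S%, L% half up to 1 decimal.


Normalize: R'=145/255≈0.5686, G'=122/255≈0.4784, B'=246/255≈0.9647
Max=246/255, Min=122/255, Δ=Max-Min=124/255
L = (Max+Min)/2 = (246+122)/510 = 368/510 = 0.72156… → L = 72.2%
L > 0.5 → S = Δ/(2-Max-Min) = 124/(510-246-122) = 124/142 = 0.87323… → S = 87.3%
(the 1/255 factors cancel in S and H, so raw channel differences can be used)
Max is B' → H = 60 × ((R-G)/Δ + 4) = 60 × ((145-122)/124 + 4)
  23/124 + 4 = 0.1854… + 4 = 4.1854…
  H = 60 × 4.1854… = 251.129…° → H = 251.1°
= HSL(251.1°, 87.3%, 72.2%)


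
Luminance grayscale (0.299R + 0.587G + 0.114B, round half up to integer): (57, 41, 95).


Gray = 0.299×R + 0.587×G + 0.114×B
Gray = 0.299×57 + 0.587×41 + 0.114×95
Gray = 17.043 + 24.067 + 10.830
Gray = 51.940 → round half up → 52
Gray = 52


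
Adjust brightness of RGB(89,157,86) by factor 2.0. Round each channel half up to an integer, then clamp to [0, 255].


Multiply each channel by 2.0, round half up, clamp to [0, 255]
R: 89×2.0 = 178
G: 157×2.0 = 314 → clamp → 255
B: 86×2.0 = 172
= RGB(178, 255, 172)


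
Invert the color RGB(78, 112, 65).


Invert: (255-R, 255-G, 255-B)
R: 255-78 = 177
G: 255-112 = 143
B: 255-65 = 190
= RGB(177, 143, 190)


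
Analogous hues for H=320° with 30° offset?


Base hue: 320°
Left analog: (320 - 30) mod 360 = 290°
Right analog: (320 + 30) mod 360 = 350°
Analogous hues = 290° and 350°


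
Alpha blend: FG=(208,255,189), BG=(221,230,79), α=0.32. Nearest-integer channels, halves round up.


C = α×F + (1-α)×B, with 1-α = 0.68
R: 0.32×208 + 0.68×221 = 66.56 + 150.28 = 216.84 → 217
G: 0.32×255 + 0.68×230 = 81.60 + 156.40 = 238.00 → 238
B: 0.32×189 + 0.68×79 = 60.48 + 53.72 = 114.20 → 114
= RGB(217, 238, 114)


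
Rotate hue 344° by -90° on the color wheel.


New hue = (H + rotation) mod 360
New hue = (344 -90) mod 360
= 254 mod 360
= 254°


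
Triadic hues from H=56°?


Triadic: equally spaced at 120° intervals
H1 = 56°
H2 = (56 + 120) mod 360 = 176°
H3 = (56 + 240) mod 360 = 296°
Triadic = 56°, 176°, 296°


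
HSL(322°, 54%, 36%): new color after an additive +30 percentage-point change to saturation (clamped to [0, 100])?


Original S = 54%
Adjustment = +30 percentage points
New S = 54 + (30) = 84
Clamp to [0, 100] → 84
= HSL(322°, 84%, 36%)


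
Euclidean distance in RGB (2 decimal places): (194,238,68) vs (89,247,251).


d = √[(R₁-R₂)² + (G₁-G₂)² + (B₁-B₂)²]
d = √[(194-89)² + (238-247)² + (68-251)²]
d = √[11025 + 81 + 33489]
d = √44595
d ≈ 211.18


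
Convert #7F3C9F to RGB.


7F → 127 (R)
3C → 60 (G)
9F → 159 (B)
= RGB(127, 60, 159)


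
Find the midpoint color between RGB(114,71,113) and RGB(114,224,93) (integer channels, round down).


Midpoint: each channel = ⌊(C₁+C₂)/2⌋
R: ⌊(114+114)/2⌋ = 114
G: ⌊(71+224)/2⌋ = 147
B: ⌊(113+93)/2⌋ = 103
= RGB(114, 147, 103)


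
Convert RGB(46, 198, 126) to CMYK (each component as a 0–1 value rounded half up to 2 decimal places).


R'=46/255≈0.1804, G'=198/255≈0.7765, B'=126/255≈0.4941
K = 1 - max(R',G',B') = 1 - 198/255 = 57/255 = 0.22352… → 0.22
(1-R'-K)/(1-K) simplifies to (max-R)/max with max = 198:
C = (198-46)/198 = 152/198 = 0.76767… → 0.77
M = (198-198)/198 = 0/198 = 0 → 0.00
Y = (198-126)/198 = 72/198 = 0.36363… → 0.36
= CMYK(0.77, 0.00, 0.36, 0.22)


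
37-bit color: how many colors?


Colors = 2^bits = 2^37
= 137,438,953,472 colors


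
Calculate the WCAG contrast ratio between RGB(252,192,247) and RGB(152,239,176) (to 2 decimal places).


Linearize each sRGB channel c=v/255: c/12.92 if c ≤ 0.04045 else ((c+0.055)/1.055)^2.4
L = 0.2126×R_lin + 0.7152×G_lin + 0.0722×B_lin
Color 1 (252,192,247):
  R=252: 252/255≈0.9882 > 0.04045 → ((0.9882+0.055)/1.055)^2.4 ≈ 0.97345
  G=192: 192/255≈0.7529 > 0.04045 → ((0.7529+0.055)/1.055)^2.4 ≈ 0.52712
  B=247: 247/255≈0.9686 > 0.04045 → ((0.9686+0.055)/1.055)^2.4 ≈ 0.93011
  L1 = 0.2126×0.97345 + 0.7152×0.52712 + 0.0722×0.93011 ≈ 0.65110
Color 2 (152,239,176):
  R=152: 152/255≈0.5961 > 0.04045 → ((0.5961+0.055)/1.055)^2.4 ≈ 0.31399
  G=239: 239/255≈0.9373 > 0.04045 → ((0.9373+0.055)/1.055)^2.4 ≈ 0.86316
  B=176: 176/255≈0.6902 > 0.04045 → ((0.6902+0.055)/1.055)^2.4 ≈ 0.43415
  L2 = 0.2126×0.31399 + 0.7152×0.86316 + 0.0722×0.43415 ≈ 0.71543
Lighter = 0.71543, Darker = 0.65110
Ratio = (L_lighter + 0.05) / (L_darker + 0.05)
Ratio = (0.71543 + 0.05) / (0.65110 + 0.05) = 0.76543 / 0.70110 ≈ 1.0918
Ratio ≈ 1.09:1
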